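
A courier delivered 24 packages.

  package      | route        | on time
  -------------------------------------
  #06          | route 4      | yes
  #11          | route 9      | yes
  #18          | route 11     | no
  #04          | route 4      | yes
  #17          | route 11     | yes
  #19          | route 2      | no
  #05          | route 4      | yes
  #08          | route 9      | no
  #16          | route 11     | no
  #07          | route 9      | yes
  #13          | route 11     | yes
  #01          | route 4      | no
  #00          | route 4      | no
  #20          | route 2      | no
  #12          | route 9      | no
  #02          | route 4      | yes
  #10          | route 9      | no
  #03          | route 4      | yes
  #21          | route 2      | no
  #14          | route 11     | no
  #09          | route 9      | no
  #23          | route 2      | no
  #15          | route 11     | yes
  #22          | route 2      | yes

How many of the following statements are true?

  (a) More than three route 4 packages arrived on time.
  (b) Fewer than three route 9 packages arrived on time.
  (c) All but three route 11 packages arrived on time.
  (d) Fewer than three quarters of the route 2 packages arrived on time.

(a) route 4: |A| = 7, |A ∩ B| = 5; needs |A ∩ B| > 3 — true.
(b) route 9: |A| = 6, |A ∩ B| = 2; needs |A ∩ B| < 3 — true.
(c) route 11: |A| = 6, |A ∩ B| = 3; needs |A ∖ B| = 3 — true.
(d) route 2: |A| = 5, |A ∩ B| = 1; needs |A ∩ B| / |A| < 3/4 — true.

4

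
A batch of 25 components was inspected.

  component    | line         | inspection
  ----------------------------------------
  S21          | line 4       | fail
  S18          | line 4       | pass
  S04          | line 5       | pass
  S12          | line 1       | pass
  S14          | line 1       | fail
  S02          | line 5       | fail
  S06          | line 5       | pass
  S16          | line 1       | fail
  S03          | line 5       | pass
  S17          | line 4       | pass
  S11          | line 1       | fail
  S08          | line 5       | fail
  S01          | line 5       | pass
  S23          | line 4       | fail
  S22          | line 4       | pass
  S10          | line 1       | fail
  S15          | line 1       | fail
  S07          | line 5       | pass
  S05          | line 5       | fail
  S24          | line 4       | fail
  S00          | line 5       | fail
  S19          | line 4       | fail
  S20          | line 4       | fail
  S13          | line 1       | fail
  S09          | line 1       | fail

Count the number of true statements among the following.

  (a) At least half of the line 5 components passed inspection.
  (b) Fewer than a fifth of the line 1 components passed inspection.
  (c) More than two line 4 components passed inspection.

(a) line 5: |A| = 9, |A ∩ B| = 5; needs |A ∩ B| ≥ |A ∖ B| — true.
(b) line 1: |A| = 8, |A ∩ B| = 1; needs |A ∩ B| / |A| < 1/5 — true.
(c) line 4: |A| = 8, |A ∩ B| = 3; needs |A ∩ B| > 2 — true.

3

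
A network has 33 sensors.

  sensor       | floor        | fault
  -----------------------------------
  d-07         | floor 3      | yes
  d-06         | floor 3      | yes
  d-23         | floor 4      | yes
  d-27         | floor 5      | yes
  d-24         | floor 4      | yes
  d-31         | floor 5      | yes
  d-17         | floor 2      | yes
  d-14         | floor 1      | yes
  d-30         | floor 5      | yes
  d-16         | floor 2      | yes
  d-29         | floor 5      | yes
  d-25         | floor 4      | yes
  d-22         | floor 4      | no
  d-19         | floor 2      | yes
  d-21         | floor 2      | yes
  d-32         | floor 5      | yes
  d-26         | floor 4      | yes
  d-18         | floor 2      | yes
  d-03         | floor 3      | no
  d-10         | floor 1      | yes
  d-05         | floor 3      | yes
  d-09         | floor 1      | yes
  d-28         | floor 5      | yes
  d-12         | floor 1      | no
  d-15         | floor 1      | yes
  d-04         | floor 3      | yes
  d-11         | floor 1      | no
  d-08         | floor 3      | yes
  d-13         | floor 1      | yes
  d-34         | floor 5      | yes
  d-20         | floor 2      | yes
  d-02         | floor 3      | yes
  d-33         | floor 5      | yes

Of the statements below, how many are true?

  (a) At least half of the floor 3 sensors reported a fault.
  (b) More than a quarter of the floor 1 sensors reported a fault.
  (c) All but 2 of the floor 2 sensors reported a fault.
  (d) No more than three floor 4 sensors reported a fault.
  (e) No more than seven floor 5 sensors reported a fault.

(a) floor 3: |A| = 7, |A ∩ B| = 6; needs |A ∩ B| ≥ |A ∖ B| — true.
(b) floor 1: |A| = 7, |A ∩ B| = 5; needs |A ∩ B| / |A| > 1/4 — true.
(c) floor 2: |A| = 6, |A ∩ B| = 6; needs |A ∖ B| = 2 — false.
(d) floor 4: |A| = 5, |A ∩ B| = 4; needs |A ∩ B| ≤ 3 — false.
(e) floor 5: |A| = 8, |A ∩ B| = 8; needs |A ∩ B| ≤ 7 — false.

2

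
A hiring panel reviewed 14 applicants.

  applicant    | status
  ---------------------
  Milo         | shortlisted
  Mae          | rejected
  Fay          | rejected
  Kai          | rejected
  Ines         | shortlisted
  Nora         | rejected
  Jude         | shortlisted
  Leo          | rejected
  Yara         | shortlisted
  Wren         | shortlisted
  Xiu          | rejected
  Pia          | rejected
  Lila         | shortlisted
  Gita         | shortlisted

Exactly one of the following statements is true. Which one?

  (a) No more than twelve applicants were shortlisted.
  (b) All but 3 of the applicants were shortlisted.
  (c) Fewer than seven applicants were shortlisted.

|A| = 14, |A ∩ B| = 7, |A ∖ B| = 7.
(a) requires |A ∩ B| ≤ 12: true.
(b) requires |A ∖ B| = 3: false.
(c) requires |A ∩ B| < 7: false.

(a)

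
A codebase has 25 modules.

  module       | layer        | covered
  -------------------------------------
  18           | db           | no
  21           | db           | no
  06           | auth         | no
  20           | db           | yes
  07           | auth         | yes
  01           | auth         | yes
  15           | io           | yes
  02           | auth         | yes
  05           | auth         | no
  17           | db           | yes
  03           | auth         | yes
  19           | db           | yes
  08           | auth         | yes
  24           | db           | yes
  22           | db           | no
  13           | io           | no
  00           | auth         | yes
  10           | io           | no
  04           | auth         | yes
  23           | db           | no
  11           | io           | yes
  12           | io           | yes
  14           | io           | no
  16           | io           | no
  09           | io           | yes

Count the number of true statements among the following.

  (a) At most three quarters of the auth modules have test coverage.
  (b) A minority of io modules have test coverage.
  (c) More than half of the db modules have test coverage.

(a) auth: |A| = 9, |A ∩ B| = 7; needs |A ∩ B| / |A| ≤ 3/4 — false.
(b) io: |A| = 8, |A ∩ B| = 4; needs |A ∩ B| < |A ∖ B| — false.
(c) db: |A| = 8, |A ∩ B| = 4; needs |A ∩ B| > |A ∖ B| — false.

0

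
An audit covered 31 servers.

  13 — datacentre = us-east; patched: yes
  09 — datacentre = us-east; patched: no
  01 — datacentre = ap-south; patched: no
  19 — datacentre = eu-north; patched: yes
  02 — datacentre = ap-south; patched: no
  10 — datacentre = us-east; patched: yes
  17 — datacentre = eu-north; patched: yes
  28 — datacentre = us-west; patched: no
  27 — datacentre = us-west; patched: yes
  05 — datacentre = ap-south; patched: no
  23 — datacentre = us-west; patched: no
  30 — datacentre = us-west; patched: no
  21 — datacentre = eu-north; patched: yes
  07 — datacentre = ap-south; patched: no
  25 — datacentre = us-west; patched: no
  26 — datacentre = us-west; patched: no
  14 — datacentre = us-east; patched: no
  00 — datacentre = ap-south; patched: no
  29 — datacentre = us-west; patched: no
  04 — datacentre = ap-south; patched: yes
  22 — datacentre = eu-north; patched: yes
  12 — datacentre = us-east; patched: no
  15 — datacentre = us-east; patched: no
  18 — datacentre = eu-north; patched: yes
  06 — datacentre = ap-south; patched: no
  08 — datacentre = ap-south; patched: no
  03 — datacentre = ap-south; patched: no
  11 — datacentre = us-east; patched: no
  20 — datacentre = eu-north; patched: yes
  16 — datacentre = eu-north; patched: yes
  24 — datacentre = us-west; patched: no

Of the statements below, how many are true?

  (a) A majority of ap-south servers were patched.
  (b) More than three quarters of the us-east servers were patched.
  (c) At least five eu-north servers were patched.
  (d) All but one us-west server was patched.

1

(a) ap-south: |A| = 9, |A ∩ B| = 1; needs |A ∩ B| > |A ∖ B| — false.
(b) us-east: |A| = 7, |A ∩ B| = 2; needs |A ∩ B| / |A| > 3/4 — false.
(c) eu-north: |A| = 7, |A ∩ B| = 7; needs |A ∩ B| ≥ 5 — true.
(d) us-west: |A| = 8, |A ∩ B| = 1; needs |A ∖ B| = 1 — false.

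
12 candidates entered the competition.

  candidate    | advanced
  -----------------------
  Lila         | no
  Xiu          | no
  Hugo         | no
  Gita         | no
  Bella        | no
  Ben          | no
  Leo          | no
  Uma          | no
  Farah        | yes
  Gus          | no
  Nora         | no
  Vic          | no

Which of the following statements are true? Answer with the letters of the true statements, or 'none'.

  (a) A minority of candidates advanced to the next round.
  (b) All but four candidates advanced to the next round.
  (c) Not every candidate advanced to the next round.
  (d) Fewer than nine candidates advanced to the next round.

|A| = 12, |A ∩ B| = 1, |A ∖ B| = 11.
(a) |A ∩ B| < |A ∖ B|: holds.
(b) |A ∖ B| = 4: fails.
(c) A ⊄ B (|A ∖ B| ≥ 1): holds.
(d) |A ∩ B| < 9: holds.

(a), (c), (d)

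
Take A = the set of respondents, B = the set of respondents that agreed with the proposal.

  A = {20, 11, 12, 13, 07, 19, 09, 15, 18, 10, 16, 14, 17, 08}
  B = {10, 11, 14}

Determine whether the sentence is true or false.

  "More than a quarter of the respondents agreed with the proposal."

False

'More than a quarter of the respondents agreed with the proposal' holds iff |A ∩ B| / |A| > 1/4.
A (the restrictor) = {20, 11, 12, 13, 07, 19, 09, 15, 18, 10, 16, 14, 17, 08}, |A| = 14.
A ∩ B = {11, 10, 14}, so |A ∩ B| = 3.
A ∖ B = {20, 12, 13, 07, 19, 09, 15, 18, 16, 17, 08}, so |A ∖ B| = 11.
|A ∩ B|/|A| = 3/14, so the statement is false.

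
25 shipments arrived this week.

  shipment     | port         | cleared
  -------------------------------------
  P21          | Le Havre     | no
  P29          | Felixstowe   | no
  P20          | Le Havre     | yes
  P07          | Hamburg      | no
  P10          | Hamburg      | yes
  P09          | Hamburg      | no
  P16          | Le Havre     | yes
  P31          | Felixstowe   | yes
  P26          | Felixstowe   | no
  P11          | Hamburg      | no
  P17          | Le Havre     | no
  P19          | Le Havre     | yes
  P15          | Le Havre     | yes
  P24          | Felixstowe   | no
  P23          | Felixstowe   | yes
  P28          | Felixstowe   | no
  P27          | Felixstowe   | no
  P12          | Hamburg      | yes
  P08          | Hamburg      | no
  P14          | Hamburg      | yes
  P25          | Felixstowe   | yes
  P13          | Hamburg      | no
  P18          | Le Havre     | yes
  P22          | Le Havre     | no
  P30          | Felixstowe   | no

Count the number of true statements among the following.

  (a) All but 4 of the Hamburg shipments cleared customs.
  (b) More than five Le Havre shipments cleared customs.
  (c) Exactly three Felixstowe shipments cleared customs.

(a) Hamburg: |A| = 8, |A ∩ B| = 3; needs |A ∖ B| = 4 — false.
(b) Le Havre: |A| = 8, |A ∩ B| = 5; needs |A ∩ B| > 5 — false.
(c) Felixstowe: |A| = 9, |A ∩ B| = 3; needs |A ∩ B| = 3 — true.

1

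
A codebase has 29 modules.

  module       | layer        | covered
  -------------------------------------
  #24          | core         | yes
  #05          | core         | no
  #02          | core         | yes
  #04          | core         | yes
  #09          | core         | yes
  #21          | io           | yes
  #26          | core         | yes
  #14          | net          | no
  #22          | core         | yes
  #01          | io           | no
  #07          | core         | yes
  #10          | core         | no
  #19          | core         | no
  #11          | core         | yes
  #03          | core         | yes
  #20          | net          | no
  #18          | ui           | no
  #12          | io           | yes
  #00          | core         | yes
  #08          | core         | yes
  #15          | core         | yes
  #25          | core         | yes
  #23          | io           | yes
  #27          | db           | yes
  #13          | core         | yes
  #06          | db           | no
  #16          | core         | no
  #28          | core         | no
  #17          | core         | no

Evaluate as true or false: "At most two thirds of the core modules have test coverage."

Truth condition: |A ∩ B| / |A| ≤ 2/3.
|A| = 20, |A ∩ B| = 14, |A ∖ B| = 6.
|A ∩ B|/|A| = 14/20, so the statement is false.

False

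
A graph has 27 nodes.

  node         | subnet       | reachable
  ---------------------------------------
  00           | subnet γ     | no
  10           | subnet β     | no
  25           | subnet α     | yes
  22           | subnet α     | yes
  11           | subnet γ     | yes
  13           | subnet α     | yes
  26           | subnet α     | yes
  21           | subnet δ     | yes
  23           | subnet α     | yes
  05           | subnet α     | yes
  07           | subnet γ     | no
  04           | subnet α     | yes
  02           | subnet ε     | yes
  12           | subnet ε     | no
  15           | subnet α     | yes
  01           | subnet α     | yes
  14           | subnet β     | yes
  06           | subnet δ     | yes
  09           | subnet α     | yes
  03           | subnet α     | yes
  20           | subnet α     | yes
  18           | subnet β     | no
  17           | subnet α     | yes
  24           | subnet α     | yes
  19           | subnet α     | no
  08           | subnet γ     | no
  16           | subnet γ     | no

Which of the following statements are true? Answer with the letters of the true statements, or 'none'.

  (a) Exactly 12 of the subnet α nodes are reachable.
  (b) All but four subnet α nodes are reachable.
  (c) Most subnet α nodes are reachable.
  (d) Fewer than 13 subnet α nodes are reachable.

(c)

|A| = 15, |A ∩ B| = 14, |A ∖ B| = 1.
(a) |A ∩ B| = 12: fails.
(b) |A ∖ B| = 4: fails.
(c) |A ∩ B| > |A ∖ B|: holds.
(d) |A ∩ B| < 13: fails.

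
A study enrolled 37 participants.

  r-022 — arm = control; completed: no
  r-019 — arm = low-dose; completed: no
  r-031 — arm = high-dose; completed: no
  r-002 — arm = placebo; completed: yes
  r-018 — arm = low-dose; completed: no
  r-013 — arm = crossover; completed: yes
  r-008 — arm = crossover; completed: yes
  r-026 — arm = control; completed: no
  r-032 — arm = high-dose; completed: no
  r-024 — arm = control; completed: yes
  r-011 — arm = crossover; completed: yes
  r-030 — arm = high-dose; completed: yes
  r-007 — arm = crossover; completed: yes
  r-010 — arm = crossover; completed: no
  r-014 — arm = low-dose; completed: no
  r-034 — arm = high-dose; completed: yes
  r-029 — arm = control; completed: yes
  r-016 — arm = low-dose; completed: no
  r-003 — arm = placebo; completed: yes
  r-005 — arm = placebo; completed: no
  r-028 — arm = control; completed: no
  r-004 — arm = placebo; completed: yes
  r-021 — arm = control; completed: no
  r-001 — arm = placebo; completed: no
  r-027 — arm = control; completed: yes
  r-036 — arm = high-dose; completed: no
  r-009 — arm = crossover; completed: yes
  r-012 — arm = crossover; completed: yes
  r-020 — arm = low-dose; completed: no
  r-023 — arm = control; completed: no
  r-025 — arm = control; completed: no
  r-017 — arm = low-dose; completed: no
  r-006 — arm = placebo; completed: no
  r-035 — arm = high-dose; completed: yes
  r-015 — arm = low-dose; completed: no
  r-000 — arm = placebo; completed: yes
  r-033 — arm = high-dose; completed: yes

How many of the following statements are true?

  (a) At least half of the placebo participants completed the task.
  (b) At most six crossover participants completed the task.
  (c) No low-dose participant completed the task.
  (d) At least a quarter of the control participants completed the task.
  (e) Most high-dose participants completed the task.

(a) placebo: |A| = 7, |A ∩ B| = 4; needs |A ∩ B| ≥ |A ∖ B| — true.
(b) crossover: |A| = 7, |A ∩ B| = 6; needs |A ∩ B| ≤ 6 — true.
(c) low-dose: |A| = 7, |A ∩ B| = 0; needs A ∩ B = ∅ (|A ∩ B| = 0) — true.
(d) control: |A| = 9, |A ∩ B| = 3; needs |A ∩ B| / |A| ≥ 1/4 — true.
(e) high-dose: |A| = 7, |A ∩ B| = 4; needs |A ∩ B| > |A ∖ B| — true.

5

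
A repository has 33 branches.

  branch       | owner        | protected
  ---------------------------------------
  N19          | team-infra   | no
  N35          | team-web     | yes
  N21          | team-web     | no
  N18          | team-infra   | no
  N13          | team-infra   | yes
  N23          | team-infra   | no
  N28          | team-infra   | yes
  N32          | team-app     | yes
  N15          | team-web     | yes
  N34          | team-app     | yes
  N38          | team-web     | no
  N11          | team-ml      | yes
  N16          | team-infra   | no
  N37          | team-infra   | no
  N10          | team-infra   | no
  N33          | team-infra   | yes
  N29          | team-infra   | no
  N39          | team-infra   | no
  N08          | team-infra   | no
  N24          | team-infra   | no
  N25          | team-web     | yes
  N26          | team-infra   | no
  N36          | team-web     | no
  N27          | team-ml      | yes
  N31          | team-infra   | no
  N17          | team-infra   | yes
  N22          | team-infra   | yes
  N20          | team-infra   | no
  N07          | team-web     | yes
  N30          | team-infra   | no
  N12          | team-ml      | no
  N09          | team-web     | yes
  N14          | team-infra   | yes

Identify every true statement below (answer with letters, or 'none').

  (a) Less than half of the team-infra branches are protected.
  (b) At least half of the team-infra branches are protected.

(a)

|A| = 20, |A ∩ B| = 6, |A ∖ B| = 14.
(a) |A ∩ B| < |A ∖ B|: holds.
(b) |A ∩ B| ≥ |A ∖ B|: fails.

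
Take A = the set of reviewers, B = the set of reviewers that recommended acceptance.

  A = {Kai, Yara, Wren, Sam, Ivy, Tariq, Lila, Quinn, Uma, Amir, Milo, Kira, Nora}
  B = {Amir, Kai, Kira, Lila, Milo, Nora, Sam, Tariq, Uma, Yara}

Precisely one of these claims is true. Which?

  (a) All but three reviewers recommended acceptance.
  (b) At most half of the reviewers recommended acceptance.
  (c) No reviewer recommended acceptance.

(a)

|A| = 13, |A ∩ B| = 10, |A ∖ B| = 3.
(a) requires |A ∖ B| = 3: true.
(b) requires |A ∩ B| ≤ |A ∖ B|: false.
(c) requires A ∩ B = ∅ (|A ∩ B| = 0): false.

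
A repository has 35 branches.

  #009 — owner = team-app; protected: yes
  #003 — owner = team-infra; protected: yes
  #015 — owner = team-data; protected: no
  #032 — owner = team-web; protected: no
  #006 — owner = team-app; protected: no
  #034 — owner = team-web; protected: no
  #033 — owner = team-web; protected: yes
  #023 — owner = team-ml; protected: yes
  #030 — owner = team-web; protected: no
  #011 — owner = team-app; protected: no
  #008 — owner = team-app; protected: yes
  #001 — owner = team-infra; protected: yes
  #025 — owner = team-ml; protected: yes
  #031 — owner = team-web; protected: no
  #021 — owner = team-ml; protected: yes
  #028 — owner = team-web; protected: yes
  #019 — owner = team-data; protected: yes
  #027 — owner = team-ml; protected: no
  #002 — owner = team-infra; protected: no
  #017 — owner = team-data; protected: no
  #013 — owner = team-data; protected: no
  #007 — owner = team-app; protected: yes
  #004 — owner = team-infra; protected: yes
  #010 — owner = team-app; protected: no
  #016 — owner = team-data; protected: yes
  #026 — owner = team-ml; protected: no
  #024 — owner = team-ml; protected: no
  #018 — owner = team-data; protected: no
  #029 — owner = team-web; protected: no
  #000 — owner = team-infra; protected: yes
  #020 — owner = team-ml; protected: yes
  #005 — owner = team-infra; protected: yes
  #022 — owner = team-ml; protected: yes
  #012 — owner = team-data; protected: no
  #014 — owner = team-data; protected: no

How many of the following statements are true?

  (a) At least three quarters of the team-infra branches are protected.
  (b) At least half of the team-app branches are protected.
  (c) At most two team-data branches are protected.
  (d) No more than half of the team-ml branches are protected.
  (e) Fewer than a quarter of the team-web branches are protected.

(a) team-infra: |A| = 6, |A ∩ B| = 5; needs |A ∩ B| / |A| ≥ 3/4 — true.
(b) team-app: |A| = 6, |A ∩ B| = 3; needs |A ∩ B| ≥ |A ∖ B| — true.
(c) team-data: |A| = 8, |A ∩ B| = 2; needs |A ∩ B| ≤ 2 — true.
(d) team-ml: |A| = 8, |A ∩ B| = 5; needs |A ∩ B| ≤ |A ∖ B| — false.
(e) team-web: |A| = 7, |A ∩ B| = 2; needs |A ∩ B| / |A| < 1/4 — false.

3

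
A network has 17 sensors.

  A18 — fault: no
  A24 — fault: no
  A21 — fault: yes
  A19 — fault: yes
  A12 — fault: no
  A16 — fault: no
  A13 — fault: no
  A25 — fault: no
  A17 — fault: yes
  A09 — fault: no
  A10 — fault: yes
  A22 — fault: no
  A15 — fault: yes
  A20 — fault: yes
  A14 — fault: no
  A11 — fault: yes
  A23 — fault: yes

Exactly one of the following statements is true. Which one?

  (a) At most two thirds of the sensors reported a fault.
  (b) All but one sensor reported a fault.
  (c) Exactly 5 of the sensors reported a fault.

(a)

|A| = 17, |A ∩ B| = 8, |A ∖ B| = 9.
(a) requires |A ∩ B| / |A| ≤ 2/3: true.
(b) requires |A ∖ B| = 1: false.
(c) requires |A ∩ B| = 5: false.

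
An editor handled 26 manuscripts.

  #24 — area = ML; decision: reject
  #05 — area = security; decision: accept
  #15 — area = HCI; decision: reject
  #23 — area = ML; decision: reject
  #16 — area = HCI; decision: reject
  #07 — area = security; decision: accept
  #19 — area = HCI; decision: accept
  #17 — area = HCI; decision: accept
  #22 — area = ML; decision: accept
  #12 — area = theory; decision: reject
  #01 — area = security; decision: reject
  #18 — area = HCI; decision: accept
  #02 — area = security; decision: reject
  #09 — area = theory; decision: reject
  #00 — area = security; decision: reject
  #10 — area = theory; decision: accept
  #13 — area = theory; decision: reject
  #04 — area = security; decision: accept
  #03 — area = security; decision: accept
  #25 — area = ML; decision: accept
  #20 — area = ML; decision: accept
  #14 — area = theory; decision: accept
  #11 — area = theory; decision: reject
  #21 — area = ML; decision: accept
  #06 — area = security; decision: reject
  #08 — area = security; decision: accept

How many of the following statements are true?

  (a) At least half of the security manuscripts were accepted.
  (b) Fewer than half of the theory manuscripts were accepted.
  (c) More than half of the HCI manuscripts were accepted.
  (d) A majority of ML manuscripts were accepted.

4

(a) security: |A| = 9, |A ∩ B| = 5; needs |A ∩ B| ≥ |A ∖ B| — true.
(b) theory: |A| = 6, |A ∩ B| = 2; needs |A ∩ B| < |A ∖ B| — true.
(c) HCI: |A| = 5, |A ∩ B| = 3; needs |A ∩ B| > |A ∖ B| — true.
(d) ML: |A| = 6, |A ∩ B| = 4; needs |A ∩ B| > |A ∖ B| — true.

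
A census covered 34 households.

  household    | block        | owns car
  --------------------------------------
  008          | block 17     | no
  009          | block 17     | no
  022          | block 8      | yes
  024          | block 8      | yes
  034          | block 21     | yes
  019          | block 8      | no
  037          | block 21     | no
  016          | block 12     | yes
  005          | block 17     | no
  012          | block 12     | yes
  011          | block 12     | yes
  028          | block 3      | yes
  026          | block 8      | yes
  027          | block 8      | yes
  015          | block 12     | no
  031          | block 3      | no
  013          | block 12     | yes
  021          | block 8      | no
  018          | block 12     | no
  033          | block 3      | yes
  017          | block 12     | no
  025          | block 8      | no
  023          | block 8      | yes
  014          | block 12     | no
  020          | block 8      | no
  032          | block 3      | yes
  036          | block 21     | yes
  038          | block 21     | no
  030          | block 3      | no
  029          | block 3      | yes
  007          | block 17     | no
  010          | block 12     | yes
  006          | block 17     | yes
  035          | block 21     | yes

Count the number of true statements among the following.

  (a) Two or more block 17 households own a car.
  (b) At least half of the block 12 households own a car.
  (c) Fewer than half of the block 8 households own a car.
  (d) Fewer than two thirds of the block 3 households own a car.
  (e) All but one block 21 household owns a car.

(a) block 17: |A| = 5, |A ∩ B| = 1; needs |A ∩ B| ≥ 2 — false.
(b) block 12: |A| = 9, |A ∩ B| = 5; needs |A ∩ B| ≥ |A ∖ B| — true.
(c) block 8: |A| = 9, |A ∩ B| = 5; needs |A ∩ B| < |A ∖ B| — false.
(d) block 3: |A| = 6, |A ∩ B| = 4; needs |A ∩ B| / |A| < 2/3 — false.
(e) block 21: |A| = 5, |A ∩ B| = 3; needs |A ∖ B| = 1 — false.

1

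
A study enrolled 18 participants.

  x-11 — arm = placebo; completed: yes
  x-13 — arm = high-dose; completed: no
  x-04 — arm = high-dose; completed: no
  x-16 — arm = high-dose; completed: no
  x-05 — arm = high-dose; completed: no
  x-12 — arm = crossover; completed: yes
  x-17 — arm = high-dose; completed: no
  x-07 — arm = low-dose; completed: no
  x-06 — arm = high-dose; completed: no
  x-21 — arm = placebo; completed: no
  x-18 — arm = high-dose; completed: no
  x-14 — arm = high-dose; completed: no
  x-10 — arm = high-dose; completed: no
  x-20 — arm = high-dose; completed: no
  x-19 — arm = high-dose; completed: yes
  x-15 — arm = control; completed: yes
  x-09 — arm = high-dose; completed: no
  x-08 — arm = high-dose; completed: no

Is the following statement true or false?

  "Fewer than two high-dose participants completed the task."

Truth condition: |A ∩ B| < 2.
A (the restrictor) = {x-13, x-04, x-16, x-05, x-17, x-06, x-18, x-14, x-10, x-20, x-19, x-09, x-08}, |A| = 13.
A ∩ B = {x-19}, so |A ∩ B| = 1.
|A ∩ B| = 1, so the statement is true.

True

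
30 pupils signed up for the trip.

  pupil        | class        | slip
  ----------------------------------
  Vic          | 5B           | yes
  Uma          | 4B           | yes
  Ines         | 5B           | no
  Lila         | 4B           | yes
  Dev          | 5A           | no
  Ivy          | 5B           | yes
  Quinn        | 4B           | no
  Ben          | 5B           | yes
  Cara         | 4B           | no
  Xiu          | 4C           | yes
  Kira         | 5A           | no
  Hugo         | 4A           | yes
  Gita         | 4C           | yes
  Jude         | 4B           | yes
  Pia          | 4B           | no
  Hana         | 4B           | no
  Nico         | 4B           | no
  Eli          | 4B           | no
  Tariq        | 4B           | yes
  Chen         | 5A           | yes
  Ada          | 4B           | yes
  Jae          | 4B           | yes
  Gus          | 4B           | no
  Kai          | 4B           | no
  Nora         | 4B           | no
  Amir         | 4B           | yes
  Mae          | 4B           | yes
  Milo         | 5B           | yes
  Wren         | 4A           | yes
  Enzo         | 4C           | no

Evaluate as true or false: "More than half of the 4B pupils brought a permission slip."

False

The determiner here denotes the relation: |A ∩ B| > |A ∖ B|.
|A| = 17, |A ∩ B| = 8, |A ∖ B| = 9.
8 < 9, so the statement is false.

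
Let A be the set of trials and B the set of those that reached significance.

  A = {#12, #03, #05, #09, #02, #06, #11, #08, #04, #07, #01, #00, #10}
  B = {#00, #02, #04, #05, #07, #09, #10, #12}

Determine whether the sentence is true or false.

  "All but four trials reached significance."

'All but four trials reached significance' holds iff |A ∖ B| = 4.
A (the restrictor) = {#12, #03, #05, #09, #02, #06, #11, #08, #04, #07, #01, #00, #10}, |A| = 13.
A ∖ B = {#03, #06, #11, #08, #01}, so |A ∖ B| = 5.
|A ∖ B| = 5, so the statement is false.

False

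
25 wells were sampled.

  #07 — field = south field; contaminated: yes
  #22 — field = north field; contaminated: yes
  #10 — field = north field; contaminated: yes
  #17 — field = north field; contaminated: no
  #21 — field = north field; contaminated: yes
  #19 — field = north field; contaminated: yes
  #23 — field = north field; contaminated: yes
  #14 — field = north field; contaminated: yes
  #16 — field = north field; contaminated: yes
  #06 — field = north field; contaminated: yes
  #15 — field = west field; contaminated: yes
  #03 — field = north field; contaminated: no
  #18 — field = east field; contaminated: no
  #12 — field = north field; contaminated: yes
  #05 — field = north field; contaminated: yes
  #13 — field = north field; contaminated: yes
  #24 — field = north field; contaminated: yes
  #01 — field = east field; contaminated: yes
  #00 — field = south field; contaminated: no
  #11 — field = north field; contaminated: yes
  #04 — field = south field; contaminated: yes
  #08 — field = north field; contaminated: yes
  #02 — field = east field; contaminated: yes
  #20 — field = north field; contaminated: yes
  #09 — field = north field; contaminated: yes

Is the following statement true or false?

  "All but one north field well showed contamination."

The determiner here denotes the relation: |A ∖ B| = 1.
|A| = 18, |A ∩ B| = 16, |A ∖ B| = 2.
|A ∖ B| = 2, so the statement is false.

False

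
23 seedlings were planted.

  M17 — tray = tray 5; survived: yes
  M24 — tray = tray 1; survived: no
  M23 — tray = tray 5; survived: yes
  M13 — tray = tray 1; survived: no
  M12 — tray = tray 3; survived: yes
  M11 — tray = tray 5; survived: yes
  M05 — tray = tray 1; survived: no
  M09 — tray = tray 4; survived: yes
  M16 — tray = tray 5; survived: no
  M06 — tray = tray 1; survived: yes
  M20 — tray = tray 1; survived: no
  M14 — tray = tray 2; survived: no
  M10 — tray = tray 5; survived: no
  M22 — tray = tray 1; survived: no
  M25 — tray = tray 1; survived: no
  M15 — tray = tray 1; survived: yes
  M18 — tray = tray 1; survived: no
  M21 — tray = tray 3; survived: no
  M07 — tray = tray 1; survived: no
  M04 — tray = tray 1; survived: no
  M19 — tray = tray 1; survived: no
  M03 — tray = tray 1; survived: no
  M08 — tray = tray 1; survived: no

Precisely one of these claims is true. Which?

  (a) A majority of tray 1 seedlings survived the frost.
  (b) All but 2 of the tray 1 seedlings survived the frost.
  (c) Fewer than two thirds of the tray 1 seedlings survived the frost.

(c)

|A| = 14, |A ∩ B| = 2, |A ∖ B| = 12.
(a) requires |A ∩ B| > |A ∖ B|: false.
(b) requires |A ∖ B| = 2: false.
(c) requires |A ∩ B| / |A| < 2/3: true.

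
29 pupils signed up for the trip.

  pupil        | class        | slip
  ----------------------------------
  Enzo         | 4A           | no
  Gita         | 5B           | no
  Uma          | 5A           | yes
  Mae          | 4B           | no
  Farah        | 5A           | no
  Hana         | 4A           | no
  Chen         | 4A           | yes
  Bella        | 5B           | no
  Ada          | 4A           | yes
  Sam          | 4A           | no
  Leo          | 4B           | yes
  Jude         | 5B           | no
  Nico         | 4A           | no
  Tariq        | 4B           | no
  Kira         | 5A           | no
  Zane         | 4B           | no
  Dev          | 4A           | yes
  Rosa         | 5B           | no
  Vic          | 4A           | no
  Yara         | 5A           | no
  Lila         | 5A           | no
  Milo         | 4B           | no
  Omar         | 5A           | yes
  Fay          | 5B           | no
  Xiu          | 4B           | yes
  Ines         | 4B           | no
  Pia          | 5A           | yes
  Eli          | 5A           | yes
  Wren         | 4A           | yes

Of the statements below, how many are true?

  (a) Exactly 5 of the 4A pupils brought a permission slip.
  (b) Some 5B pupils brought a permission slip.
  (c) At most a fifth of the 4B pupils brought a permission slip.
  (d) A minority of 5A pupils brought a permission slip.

0

(a) 4A: |A| = 9, |A ∩ B| = 4; needs |A ∩ B| = 5 — false.
(b) 5B: |A| = 5, |A ∩ B| = 0; needs A ∩ B ≠ ∅ (|A ∩ B| ≥ 1) — false.
(c) 4B: |A| = 7, |A ∩ B| = 2; needs |A ∩ B| / |A| ≤ 1/5 — false.
(d) 5A: |A| = 8, |A ∩ B| = 4; needs |A ∩ B| < |A ∖ B| — false.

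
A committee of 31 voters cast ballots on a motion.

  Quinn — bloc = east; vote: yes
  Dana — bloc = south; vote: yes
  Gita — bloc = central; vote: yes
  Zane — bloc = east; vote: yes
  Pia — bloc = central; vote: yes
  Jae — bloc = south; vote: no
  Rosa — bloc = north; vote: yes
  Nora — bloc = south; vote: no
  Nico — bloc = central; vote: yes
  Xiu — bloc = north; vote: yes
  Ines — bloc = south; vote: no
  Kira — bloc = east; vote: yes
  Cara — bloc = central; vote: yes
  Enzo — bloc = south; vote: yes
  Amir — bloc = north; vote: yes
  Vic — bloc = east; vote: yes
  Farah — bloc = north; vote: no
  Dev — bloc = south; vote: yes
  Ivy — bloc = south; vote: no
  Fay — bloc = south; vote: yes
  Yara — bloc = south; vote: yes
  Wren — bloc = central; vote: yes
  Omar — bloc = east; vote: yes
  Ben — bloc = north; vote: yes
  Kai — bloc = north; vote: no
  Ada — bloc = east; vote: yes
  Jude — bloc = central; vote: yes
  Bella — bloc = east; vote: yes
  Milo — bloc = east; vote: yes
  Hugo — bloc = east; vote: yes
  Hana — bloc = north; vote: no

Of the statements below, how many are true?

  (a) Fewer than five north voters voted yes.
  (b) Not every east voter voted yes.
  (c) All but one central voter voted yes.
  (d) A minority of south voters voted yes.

1

(a) north: |A| = 7, |A ∩ B| = 4; needs |A ∩ B| < 5 — true.
(b) east: |A| = 9, |A ∩ B| = 9; needs A ⊄ B (|A ∖ B| ≥ 1) — false.
(c) central: |A| = 6, |A ∩ B| = 6; needs |A ∖ B| = 1 — false.
(d) south: |A| = 9, |A ∩ B| = 5; needs |A ∩ B| < |A ∖ B| — false.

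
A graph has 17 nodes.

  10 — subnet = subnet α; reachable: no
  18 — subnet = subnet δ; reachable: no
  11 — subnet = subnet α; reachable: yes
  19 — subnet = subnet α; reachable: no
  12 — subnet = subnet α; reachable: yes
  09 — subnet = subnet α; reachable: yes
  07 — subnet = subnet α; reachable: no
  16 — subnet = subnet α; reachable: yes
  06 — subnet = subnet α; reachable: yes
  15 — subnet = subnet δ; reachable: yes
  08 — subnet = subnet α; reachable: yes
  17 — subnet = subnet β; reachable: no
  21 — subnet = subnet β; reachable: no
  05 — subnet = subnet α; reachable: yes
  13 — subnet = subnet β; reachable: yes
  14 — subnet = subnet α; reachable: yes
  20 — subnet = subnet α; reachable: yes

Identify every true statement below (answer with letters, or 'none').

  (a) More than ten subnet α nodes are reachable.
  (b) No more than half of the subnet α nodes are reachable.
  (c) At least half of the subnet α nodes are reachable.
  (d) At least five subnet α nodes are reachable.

(c), (d)

|A| = 12, |A ∩ B| = 9, |A ∖ B| = 3.
(a) |A ∩ B| > 10: fails.
(b) |A ∩ B| ≤ |A ∖ B|: fails.
(c) |A ∩ B| ≥ |A ∖ B|: holds.
(d) |A ∩ B| ≥ 5: holds.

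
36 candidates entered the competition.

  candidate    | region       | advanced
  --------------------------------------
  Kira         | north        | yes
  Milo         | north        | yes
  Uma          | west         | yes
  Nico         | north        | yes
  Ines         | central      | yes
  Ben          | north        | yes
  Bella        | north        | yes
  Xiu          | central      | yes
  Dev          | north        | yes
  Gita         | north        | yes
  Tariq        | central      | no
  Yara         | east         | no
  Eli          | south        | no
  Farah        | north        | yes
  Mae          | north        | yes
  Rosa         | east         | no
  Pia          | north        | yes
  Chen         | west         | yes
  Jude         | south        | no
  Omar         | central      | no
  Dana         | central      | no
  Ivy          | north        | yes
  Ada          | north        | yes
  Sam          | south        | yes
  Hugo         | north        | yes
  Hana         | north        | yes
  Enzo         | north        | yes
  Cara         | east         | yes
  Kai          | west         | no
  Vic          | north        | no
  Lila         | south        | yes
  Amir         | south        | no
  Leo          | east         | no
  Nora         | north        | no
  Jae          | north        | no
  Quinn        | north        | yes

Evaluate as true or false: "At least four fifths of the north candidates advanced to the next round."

True

The determiner here denotes the relation: |A ∩ B| / |A| ≥ 4/5.
|A| = 19, |A ∩ B| = 16, |A ∖ B| = 3.
|A ∩ B|/|A| = 16/19, so the statement is true.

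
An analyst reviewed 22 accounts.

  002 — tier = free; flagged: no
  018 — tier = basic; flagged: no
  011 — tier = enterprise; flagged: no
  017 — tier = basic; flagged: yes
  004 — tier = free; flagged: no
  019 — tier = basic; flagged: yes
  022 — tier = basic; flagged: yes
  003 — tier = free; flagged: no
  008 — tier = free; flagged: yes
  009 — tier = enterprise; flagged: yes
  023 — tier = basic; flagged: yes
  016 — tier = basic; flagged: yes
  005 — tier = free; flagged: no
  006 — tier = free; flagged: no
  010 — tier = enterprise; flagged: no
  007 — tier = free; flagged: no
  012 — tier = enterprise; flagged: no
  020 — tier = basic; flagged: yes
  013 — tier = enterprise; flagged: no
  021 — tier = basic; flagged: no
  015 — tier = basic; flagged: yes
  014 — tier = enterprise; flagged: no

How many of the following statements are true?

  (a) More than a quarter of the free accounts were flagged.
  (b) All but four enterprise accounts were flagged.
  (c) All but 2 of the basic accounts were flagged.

(a) free: |A| = 7, |A ∩ B| = 1; needs |A ∩ B| / |A| > 1/4 — false.
(b) enterprise: |A| = 6, |A ∩ B| = 1; needs |A ∖ B| = 4 — false.
(c) basic: |A| = 9, |A ∩ B| = 7; needs |A ∖ B| = 2 — true.

1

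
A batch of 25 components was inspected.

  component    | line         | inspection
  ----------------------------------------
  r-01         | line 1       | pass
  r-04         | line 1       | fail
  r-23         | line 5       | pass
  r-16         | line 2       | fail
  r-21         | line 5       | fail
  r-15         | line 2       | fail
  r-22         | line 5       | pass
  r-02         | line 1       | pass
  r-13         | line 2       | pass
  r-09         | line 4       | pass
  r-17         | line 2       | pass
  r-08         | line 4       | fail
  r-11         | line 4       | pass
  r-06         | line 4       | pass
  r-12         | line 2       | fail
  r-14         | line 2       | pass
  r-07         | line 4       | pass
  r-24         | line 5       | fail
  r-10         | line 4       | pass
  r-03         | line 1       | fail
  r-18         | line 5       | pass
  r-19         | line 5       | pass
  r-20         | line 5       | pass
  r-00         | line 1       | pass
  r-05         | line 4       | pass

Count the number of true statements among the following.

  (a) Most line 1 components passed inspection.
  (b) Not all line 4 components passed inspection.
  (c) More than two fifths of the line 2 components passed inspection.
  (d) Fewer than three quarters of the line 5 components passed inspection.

4

(a) line 1: |A| = 5, |A ∩ B| = 3; needs |A ∩ B| > |A ∖ B| — true.
(b) line 4: |A| = 7, |A ∩ B| = 6; needs A ⊄ B (|A ∖ B| ≥ 1) — true.
(c) line 2: |A| = 6, |A ∩ B| = 3; needs |A ∩ B| / |A| > 2/5 — true.
(d) line 5: |A| = 7, |A ∩ B| = 5; needs |A ∩ B| / |A| < 3/4 — true.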